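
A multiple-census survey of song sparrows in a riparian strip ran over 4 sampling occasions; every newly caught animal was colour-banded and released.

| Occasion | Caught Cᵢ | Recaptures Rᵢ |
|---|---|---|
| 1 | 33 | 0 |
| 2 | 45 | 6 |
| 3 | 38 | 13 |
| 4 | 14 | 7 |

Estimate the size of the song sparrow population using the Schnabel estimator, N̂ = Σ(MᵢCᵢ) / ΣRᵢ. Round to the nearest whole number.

N ≈ 215

Marked at large before each occasion: Mᵢ = Σⱼ<ᵢ (Cⱼ − Rⱼ) → M1=0, M2=33, M3=72, M4=97
Σ MᵢCᵢ = 0·33 + 33·45 + 72·38 + 97·14 = 0 + 1485 + 2736 + 1358 = 5579
Σ Rᵢ = 0 + 6 + 13 + 7 = 26
N̂ = 5579 / 26 ≈ 214.6 → 215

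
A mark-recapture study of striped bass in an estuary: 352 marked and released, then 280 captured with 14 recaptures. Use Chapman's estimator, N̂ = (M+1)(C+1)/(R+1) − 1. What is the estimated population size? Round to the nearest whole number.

N ≈ 6612

N̂ = (352+1)(280+1)/(14+1) − 1 = 353·281/15 − 1
= 99193/15 − 1 ≈ 6612.9 − 1 ≈ 6611.9 → 6612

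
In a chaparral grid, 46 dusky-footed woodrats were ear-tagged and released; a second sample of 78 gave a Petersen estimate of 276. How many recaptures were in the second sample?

From N = M·C/R: R = M·C / N = 46·78 / 276 = 3588 / 276 = 13.

R = 13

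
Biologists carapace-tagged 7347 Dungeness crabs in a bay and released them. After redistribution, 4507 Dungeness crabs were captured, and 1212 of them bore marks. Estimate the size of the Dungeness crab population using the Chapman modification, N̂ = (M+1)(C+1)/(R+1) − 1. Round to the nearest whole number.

N ≈ 27,307

N̂ = (7347+1)(4507+1)/(1212+1) − 1 = 7348·4508/1213 − 1
= 33124784/1213 − 1 ≈ 27308.1 − 1 ≈ 27307.1 → 27307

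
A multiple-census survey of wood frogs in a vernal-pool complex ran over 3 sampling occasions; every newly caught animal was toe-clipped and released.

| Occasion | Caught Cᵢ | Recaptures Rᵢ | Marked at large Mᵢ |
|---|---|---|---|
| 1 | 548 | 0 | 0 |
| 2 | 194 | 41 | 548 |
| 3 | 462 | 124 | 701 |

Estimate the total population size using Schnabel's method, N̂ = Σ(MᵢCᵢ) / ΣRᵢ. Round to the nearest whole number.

N ≈ 2607

Σ MᵢCᵢ = 0·548 + 548·194 + 701·462 = 0 + 106312 + 323862 = 430174
Σ Rᵢ = 0 + 41 + 124 = 165
N̂ = 430174 / 165 ≈ 2607.1 → 2607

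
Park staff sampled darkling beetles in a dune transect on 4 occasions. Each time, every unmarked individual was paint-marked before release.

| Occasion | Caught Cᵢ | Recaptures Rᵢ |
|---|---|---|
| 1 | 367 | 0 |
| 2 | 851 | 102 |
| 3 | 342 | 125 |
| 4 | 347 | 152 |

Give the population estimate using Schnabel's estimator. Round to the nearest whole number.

Marked at large before each occasion: Mᵢ = Σⱼ<ᵢ (Cⱼ − Rⱼ) → M1=0, M2=367, M3=1116, M4=1333
Σ MᵢCᵢ = 0·367 + 367·851 + 1116·342 + 1333·347 = 0 + 312317 + 381672 + 462551 = 1156540
Σ Rᵢ = 0 + 102 + 125 + 152 = 379
N̂ = 1156540 / 379 ≈ 3051.6 → 3052

N ≈ 3052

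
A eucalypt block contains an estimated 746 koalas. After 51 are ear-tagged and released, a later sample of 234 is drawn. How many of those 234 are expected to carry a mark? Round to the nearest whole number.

expected recaptures ≈ 16

The marked fraction of the population is 51/746, so in a sample of 234 expect C·(M/N) marked.
E[R] = 51 × 234 / 746 = 11934 / 746 ≈ 16.0 → 16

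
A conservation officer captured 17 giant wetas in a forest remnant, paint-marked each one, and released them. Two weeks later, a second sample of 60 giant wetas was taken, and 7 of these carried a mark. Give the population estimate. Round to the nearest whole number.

Lincoln-Petersen assumes M/N = R/C, so N = M·C / R.
N = (17 × 60) / 7 = 1020 / 7 ≈ 145.7 → 146

N ≈ 146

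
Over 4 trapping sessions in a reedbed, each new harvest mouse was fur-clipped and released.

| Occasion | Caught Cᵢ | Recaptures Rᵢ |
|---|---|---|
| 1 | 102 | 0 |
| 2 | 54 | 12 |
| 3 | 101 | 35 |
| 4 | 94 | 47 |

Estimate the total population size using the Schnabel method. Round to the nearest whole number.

N ≈ 423

Marked at large before each occasion: Mᵢ = Σⱼ<ᵢ (Cⱼ − Rⱼ) → M1=0, M2=102, M3=144, M4=210
Σ MᵢCᵢ = 0·102 + 102·54 + 144·101 + 210·94 = 0 + 5508 + 14544 + 19740 = 39792
Σ Rᵢ = 0 + 12 + 35 + 47 = 94
N̂ = 39792 / 94 ≈ 423.3 → 423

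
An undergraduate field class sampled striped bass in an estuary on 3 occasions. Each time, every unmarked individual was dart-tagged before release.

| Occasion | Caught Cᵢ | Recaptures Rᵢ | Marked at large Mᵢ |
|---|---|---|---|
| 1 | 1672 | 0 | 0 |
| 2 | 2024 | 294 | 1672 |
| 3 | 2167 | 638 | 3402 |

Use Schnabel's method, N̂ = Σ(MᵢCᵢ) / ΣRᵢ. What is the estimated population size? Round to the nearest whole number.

N ≈ 11,541

Σ MᵢCᵢ = 0·1672 + 1672·2024 + 3402·2167 = 0 + 3384128 + 7372134 = 10756262
Σ Rᵢ = 0 + 294 + 638 = 932
N̂ = 10756262 / 932 ≈ 11541.1 → 11541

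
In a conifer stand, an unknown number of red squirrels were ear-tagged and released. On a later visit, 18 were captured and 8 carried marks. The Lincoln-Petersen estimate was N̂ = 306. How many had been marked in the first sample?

M = 136

From N = M·C/R: M = N·R / C = 306·8 / 18 = 2448 / 18 = 136.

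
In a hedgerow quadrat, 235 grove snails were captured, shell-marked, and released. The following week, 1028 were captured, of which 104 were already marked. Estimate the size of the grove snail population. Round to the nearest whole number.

Lincoln-Petersen assumes M/N = R/C, so N = M·C / R.
N = (235 × 1028) / 104 = 241580 / 104 ≈ 2322.9 → 2323

N ≈ 2323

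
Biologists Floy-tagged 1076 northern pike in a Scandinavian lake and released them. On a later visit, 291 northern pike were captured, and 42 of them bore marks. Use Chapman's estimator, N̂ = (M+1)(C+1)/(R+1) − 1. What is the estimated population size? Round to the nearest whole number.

N ≈ 7313

N̂ = (1076+1)(291+1)/(42+1) − 1 = 1077·292/43 − 1
= 314484/43 − 1 ≈ 7313.6 − 1 ≈ 7312.6 → 7313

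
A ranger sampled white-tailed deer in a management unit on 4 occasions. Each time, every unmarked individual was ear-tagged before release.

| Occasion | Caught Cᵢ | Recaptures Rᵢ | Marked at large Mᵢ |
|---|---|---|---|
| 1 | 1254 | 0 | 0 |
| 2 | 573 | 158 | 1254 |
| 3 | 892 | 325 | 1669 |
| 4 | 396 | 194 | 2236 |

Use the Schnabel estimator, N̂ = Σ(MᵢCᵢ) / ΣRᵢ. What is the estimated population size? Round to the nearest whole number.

N ≈ 4568

Σ MᵢCᵢ = 0·1254 + 1254·573 + 1669·892 + 2236·396 = 0 + 718542 + 1488748 + 885456 = 3092746
Σ Rᵢ = 0 + 158 + 325 + 194 = 677
N̂ = 3092746 / 677 ≈ 4568.3 → 4568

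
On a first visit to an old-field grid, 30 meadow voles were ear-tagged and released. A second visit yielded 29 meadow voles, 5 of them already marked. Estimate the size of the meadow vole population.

N = 174

Lincoln-Petersen assumes M/N = R/C, so N = M·C / R.
N = (30 × 29) / 5 = 870 / 5 = 174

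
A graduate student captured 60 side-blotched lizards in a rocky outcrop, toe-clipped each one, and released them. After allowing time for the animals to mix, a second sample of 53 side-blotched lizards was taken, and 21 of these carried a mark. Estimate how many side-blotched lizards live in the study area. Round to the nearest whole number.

N = (60 × 53) / 21 = 3180 / 21 ≈ 151.4 → 151

N ≈ 151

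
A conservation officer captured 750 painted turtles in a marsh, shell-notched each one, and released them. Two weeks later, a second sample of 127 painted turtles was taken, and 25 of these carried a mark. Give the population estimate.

Lincoln-Petersen assumes M/N = R/C, so N = M·C / R.
N = (750 × 127) / 25 = 95250 / 25 = 3810

N = 3810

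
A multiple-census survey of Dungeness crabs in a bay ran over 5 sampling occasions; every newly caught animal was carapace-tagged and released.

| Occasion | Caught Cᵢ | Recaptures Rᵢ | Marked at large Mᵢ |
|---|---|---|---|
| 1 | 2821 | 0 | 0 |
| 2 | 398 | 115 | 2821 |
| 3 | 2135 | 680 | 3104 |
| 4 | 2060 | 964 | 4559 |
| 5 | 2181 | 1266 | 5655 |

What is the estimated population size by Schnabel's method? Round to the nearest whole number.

Σ MᵢCᵢ = 0·2821 + 2821·398 + 3104·2135 + 4559·2060 + 5655·2181 = 0 + 1122758 + 6627040 + 9391540 + 12333555 = 29474893
Σ Rᵢ = 0 + 115 + 680 + 964 + 1266 = 3025
N̂ = 29474893 / 3025 ≈ 9743.8 → 9744

N ≈ 9744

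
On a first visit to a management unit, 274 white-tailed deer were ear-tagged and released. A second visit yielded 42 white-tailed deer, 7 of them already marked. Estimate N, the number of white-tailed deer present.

N = (274 × 42) / 7 = 11508 / 7 = 1644

N = 1644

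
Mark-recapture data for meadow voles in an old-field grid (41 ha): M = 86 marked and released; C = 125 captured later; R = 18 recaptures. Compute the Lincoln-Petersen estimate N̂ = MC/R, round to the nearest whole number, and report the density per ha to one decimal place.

density ≈ 14.6 meadow voles per ha

N̂ = 86·125/18 = 10750/18 ≈ 597.2 → 597
Density = N̂ / area = 597 / 41 ≈ 14.56 → 14.6 per ha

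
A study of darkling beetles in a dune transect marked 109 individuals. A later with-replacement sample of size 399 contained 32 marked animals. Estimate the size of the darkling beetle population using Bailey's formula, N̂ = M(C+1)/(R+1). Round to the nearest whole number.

N̂ = 109·(399+1)/(32+1) = 109·400/33 = 43600/33 ≈ 1321.2 → 1321

N ≈ 1321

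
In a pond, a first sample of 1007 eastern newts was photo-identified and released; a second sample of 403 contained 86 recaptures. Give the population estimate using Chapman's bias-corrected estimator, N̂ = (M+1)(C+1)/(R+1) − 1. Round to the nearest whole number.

N̂ = (1007+1)(403+1)/(86+1) − 1 = 1008·404/87 − 1
= 407232/87 − 1 ≈ 4680.8 − 1 ≈ 4679.8 → 4680

N ≈ 4680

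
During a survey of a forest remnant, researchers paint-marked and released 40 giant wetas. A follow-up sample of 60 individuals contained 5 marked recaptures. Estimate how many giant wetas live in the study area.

N = (40 × 60) / 5 = 2400 / 5 = 480

N = 480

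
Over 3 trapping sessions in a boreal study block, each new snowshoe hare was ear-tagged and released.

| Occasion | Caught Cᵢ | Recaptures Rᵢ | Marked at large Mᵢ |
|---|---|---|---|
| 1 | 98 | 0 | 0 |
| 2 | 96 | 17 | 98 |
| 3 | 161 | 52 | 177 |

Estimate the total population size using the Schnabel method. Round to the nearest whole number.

Σ MᵢCᵢ = 0·98 + 98·96 + 177·161 = 0 + 9408 + 28497 = 37905
Σ Rᵢ = 0 + 17 + 52 = 69
N̂ = 37905 / 69 ≈ 549.3 → 549

N ≈ 549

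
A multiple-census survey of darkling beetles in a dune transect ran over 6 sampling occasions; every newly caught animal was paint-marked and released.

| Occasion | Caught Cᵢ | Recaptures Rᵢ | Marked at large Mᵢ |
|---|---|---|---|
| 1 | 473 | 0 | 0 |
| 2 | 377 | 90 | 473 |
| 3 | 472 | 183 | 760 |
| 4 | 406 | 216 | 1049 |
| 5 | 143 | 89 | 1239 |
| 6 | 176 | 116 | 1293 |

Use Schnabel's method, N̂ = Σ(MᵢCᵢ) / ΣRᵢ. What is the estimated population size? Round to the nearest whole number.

N ≈ 1971

Σ MᵢCᵢ = 0·473 + 473·377 + 760·472 + 1049·406 + 1239·143 + 1293·176 = 0 + 178321 + 358720 + 425894 + 177177 + 227568 = 1367680
Σ Rᵢ = 0 + 90 + 183 + 216 + 89 + 116 = 694
N̂ = 1367680 / 694 ≈ 1970.7 → 1971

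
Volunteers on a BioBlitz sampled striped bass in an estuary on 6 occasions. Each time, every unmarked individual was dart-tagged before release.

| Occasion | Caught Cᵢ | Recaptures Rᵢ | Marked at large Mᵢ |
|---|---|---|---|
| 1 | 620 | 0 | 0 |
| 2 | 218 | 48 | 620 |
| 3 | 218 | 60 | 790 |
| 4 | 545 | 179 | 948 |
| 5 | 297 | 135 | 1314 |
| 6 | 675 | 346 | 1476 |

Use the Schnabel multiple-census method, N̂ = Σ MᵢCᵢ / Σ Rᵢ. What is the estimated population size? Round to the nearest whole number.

N ≈ 2878

Σ MᵢCᵢ = 0·620 + 620·218 + 790·218 + 948·545 + 1314·297 + 1476·675 = 0 + 135160 + 172220 + 516660 + 390258 + 996300 = 2210598
Σ Rᵢ = 0 + 48 + 60 + 179 + 135 + 346 = 768
N̂ = 2210598 / 768 ≈ 2878.4 → 2878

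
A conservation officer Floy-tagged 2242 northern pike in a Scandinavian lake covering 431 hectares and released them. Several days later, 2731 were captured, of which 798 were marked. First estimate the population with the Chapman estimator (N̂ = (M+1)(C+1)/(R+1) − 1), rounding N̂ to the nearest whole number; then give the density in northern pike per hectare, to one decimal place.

N̂ = 2243·2732/799 − 1 = 6127876/799 − 1 ≈ 7668.4 → 7668
Density = N̂ / area = 7668 / 431 ≈ 17.79 → 17.8 per hectare

density ≈ 17.8 northern pike per hectare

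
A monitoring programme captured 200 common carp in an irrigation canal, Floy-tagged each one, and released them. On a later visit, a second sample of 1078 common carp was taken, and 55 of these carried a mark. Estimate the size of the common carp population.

N = (200 × 1078) / 55 = 215600 / 55 = 3920

N = 3920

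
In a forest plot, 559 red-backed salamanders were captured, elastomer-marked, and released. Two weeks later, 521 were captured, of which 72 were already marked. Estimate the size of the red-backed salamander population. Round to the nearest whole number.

The marked fraction in the recapture sample should equal the marked fraction in the population: 72/521 = 559/N.
N = (559 × 521) / 72 = 291239 / 72 ≈ 4045.0 → 4045

N ≈ 4045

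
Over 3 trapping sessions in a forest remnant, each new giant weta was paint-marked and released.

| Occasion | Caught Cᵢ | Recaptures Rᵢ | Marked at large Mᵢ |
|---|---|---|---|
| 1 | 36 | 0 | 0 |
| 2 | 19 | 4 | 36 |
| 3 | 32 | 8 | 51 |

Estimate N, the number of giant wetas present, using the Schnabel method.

N = 193

Σ MᵢCᵢ = 0·36 + 36·19 + 51·32 = 0 + 684 + 1632 = 2316
Σ Rᵢ = 0 + 4 + 8 = 12
N̂ = 2316 / 12 = 193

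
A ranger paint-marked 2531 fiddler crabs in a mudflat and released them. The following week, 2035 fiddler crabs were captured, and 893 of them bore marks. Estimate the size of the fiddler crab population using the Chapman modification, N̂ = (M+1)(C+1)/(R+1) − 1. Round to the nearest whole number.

N ≈ 5765

N̂ = (2531+1)(2035+1)/(893+1) − 1 = 2532·2036/894 − 1
= 5155152/894 − 1 ≈ 5766.4 − 1 ≈ 5765.4 → 5765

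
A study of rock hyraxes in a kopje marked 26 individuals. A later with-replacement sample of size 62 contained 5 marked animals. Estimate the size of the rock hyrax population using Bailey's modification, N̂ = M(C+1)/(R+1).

N̂ = 26·(62+1)/(5+1) = 26·63/6 = 1638/6 = 273

N = 273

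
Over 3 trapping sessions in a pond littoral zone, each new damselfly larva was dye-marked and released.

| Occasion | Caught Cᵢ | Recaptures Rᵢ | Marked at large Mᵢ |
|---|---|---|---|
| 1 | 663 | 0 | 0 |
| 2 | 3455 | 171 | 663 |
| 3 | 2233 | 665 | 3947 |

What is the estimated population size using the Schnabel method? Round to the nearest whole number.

N ≈ 13,283

Σ MᵢCᵢ = 0·663 + 663·3455 + 3947·2233 = 0 + 2290665 + 8813651 = 11104316
Σ Rᵢ = 0 + 171 + 665 = 836
N̂ = 11104316 / 836 ≈ 13282.7 → 13283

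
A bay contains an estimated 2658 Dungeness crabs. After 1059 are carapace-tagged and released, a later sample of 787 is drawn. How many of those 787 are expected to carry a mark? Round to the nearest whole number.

expected recaptures ≈ 314

Expected recaptures E[R] = M·C / N.
E[R] = 1059 × 787 / 2658 = 833433 / 2658 ≈ 313.6 → 314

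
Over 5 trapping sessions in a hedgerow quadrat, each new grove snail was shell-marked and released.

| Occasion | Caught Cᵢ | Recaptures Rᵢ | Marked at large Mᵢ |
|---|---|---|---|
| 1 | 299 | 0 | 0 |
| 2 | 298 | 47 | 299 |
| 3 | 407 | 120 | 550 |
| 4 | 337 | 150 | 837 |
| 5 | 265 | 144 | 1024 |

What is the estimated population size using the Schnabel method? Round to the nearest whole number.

Σ MᵢCᵢ = 0·299 + 299·298 + 550·407 + 837·337 + 1024·265 = 0 + 89102 + 223850 + 282069 + 271360 = 866381
Σ Rᵢ = 0 + 47 + 120 + 150 + 144 = 461
N̂ = 866381 / 461 ≈ 1879.4 → 1879

N ≈ 1879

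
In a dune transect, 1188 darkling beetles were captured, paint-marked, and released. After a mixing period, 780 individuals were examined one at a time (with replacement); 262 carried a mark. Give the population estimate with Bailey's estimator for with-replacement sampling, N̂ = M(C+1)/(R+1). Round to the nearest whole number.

N ≈ 3528

N̂ = 1188·(780+1)/(262+1) = 1188·781/263 = 927828/263 ≈ 3527.9 → 3528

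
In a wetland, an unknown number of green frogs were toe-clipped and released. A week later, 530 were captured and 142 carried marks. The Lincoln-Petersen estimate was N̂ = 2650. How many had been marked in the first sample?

M = 710

From N = M·C/R: M = N·R / C = 2650·142 / 530 = 376300 / 530 = 710.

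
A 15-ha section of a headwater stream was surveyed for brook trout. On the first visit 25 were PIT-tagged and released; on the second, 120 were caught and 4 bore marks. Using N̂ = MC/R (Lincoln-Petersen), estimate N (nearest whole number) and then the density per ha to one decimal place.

N̂ = 25·120/4 = 3000/4 = 750
Density = N̂ / area = 750 / 15 = 50.0 per ha

density ≈ 50.0 brook trout per ha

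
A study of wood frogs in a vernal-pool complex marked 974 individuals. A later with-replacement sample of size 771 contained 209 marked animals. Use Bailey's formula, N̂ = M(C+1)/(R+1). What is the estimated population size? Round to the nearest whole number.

N ≈ 3581

N̂ = 974·(771+1)/(209+1) = 974·772/210 = 751928/210 ≈ 3580.6 → 3581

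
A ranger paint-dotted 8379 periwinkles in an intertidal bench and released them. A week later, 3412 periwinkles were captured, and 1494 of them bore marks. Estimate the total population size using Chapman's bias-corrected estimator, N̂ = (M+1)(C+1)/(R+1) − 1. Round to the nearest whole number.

N ≈ 19,130

N̂ = (8379+1)(3412+1)/(1494+1) − 1 = 8380·3413/1495 − 1
= 28600940/1495 − 1 ≈ 19131.1 − 1 ≈ 19130.1 → 19130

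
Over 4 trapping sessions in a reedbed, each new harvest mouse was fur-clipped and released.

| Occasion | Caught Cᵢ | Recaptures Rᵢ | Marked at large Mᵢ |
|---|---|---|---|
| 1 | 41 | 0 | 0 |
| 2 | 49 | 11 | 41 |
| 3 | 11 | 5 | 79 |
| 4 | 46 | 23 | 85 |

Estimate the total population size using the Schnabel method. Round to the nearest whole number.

Σ MᵢCᵢ = 0·41 + 41·49 + 79·11 + 85·46 = 0 + 2009 + 869 + 3910 = 6788
Σ Rᵢ = 0 + 11 + 5 + 23 = 39
N̂ = 6788 / 39 ≈ 174.1 → 174

N ≈ 174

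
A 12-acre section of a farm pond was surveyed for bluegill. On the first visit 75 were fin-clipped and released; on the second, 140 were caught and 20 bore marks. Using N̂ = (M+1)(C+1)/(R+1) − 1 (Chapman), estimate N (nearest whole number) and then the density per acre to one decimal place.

density ≈ 42.4 bluegill per acre

N̂ = 76·141/21 − 1 = 10716/21 − 1 ≈ 509.3 → 509
Density = N̂ / area = 509 / 12 ≈ 42.42 → 42.4 per acre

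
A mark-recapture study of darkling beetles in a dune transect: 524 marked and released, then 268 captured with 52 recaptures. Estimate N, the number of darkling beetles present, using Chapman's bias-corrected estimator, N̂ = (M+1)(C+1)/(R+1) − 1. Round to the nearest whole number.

N̂ = (524+1)(268+1)/(52+1) − 1 = 525·269/53 − 1
= 141225/53 − 1 ≈ 2664.6 − 1 ≈ 2663.6 → 2664

N ≈ 2664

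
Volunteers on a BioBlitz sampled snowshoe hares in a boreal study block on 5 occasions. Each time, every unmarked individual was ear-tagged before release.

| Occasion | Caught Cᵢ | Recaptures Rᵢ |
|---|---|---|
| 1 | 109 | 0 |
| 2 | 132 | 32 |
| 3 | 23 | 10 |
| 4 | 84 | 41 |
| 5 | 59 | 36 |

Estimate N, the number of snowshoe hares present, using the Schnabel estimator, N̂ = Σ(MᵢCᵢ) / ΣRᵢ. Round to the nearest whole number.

Marked at large before each occasion: Mᵢ = Σⱼ<ᵢ (Cⱼ − Rⱼ) → M1=0, M2=109, M3=209, M4=222, M5=265
Σ MᵢCᵢ = 0·109 + 109·132 + 209·23 + 222·84 + 265·59 = 0 + 14388 + 4807 + 18648 + 15635 = 53478
Σ Rᵢ = 0 + 32 + 10 + 41 + 36 = 119
N̂ = 53478 / 119 ≈ 449.4 → 449

N ≈ 449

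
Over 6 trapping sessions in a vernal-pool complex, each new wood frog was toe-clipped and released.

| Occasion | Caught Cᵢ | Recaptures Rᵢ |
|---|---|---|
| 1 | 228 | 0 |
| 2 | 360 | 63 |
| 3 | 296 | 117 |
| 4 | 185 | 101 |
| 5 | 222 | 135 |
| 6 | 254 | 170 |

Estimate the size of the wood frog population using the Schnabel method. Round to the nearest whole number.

N ≈ 1305

Marked at large before each occasion: Mᵢ = Σⱼ<ᵢ (Cⱼ − Rⱼ) → M1=0, M2=228, M3=525, M4=704, M5=788, M6=875
Σ MᵢCᵢ = 0·228 + 228·360 + 525·296 + 704·185 + 788·222 + 875·254 = 0 + 82080 + 155400 + 130240 + 174936 + 222250 = 764906
Σ Rᵢ = 0 + 63 + 117 + 101 + 135 + 170 = 586
N̂ = 764906 / 586 ≈ 1305.3 → 1305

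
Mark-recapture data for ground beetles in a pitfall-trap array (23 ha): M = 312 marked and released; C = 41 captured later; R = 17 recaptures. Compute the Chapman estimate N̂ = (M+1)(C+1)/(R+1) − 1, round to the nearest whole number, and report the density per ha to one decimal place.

N̂ = 313·42/18 − 1 = 13146/18 − 1 ≈ 729.3 → 729
Density = N̂ / area = 729 / 23 ≈ 31.70 → 31.7 per ha

density ≈ 31.7 ground beetles per ha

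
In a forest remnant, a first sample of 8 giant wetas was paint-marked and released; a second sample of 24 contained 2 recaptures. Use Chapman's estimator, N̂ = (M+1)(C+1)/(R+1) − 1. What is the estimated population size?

N̂ = (8+1)(24+1)/(2+1) − 1 = 9·25/3 − 1
= 225/3 − 1 = 75 − 1 = 74

N = 74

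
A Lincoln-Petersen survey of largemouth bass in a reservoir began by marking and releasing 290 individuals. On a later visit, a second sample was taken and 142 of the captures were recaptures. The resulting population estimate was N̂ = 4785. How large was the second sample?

From N = M·C/R: C = N·R / M = 4785·142 / 290 = 679470 / 290 = 2343.

C = 2343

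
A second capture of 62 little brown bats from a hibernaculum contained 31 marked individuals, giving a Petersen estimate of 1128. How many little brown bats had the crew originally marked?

From N = M·C/R: M = N·R / C = 1128·31 / 62 = 34968 / 62 = 564.

M = 564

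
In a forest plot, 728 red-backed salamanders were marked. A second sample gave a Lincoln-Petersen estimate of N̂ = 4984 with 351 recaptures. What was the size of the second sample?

C = 2403

From N = M·C/R: C = N·R / M = 4984·351 / 728 = 1749384 / 728 = 2403.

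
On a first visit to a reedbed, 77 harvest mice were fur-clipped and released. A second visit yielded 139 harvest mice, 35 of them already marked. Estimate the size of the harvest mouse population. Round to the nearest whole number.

Lincoln-Petersen assumes M/N = R/C, so N = M·C / R.
N = (77 × 139) / 35 = 10703 / 35 ≈ 305.8 → 306

N ≈ 306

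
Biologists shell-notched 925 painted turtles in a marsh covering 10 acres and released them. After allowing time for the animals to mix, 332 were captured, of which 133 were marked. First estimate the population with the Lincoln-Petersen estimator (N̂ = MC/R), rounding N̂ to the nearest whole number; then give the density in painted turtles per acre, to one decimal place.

N̂ = 925·332/133 = 307100/133 ≈ 2309.0 → 2309
Density = N̂ / area = 2309 / 10 ≈ 230.90 → 230.9 per acre

density ≈ 230.9 painted turtles per acre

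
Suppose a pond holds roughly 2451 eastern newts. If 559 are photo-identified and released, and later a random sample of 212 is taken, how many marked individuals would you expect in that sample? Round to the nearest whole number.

expected recaptures ≈ 48

The marked fraction of the population is 559/2451, so in a sample of 212 expect C·(M/N) marked.
E[R] = 559 × 212 / 2451 = 118508 / 2451 ≈ 48.4 → 48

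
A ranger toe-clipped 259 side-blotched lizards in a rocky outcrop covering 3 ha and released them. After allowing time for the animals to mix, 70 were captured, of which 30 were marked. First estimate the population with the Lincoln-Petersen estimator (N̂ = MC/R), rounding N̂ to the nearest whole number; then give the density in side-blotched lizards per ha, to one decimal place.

density ≈ 201.3 side-blotched lizards per ha

N̂ = 259·70/30 = 18130/30 ≈ 604.3 → 604
Density = N̂ / area = 604 / 3 ≈ 201.33 → 201.3 per ha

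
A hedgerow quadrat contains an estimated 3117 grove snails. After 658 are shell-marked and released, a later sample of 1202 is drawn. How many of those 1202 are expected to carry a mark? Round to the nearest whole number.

The marked fraction of the population is 658/3117, so in a sample of 1202 expect C·(M/N) marked.
E[R] = 658 × 1202 / 3117 = 790916 / 3117 ≈ 253.7 → 254

expected recaptures ≈ 254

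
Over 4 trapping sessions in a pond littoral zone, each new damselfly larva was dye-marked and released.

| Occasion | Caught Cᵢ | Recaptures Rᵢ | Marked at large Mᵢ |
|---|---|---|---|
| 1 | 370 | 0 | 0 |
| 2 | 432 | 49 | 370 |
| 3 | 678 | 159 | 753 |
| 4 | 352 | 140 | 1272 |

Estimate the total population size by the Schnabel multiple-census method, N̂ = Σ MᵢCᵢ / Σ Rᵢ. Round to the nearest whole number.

Σ MᵢCᵢ = 0·370 + 370·432 + 753·678 + 1272·352 = 0 + 159840 + 510534 + 447744 = 1118118
Σ Rᵢ = 0 + 49 + 159 + 140 = 348
N̂ = 1118118 / 348 ≈ 3213.0 → 3213

N ≈ 3213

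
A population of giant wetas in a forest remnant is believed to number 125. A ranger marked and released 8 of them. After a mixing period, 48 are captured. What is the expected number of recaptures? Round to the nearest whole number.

expected recaptures ≈ 3

Expected recaptures E[R] = M·C / N.
E[R] = 8 × 48 / 125 = 384 / 125 ≈ 3.1 → 3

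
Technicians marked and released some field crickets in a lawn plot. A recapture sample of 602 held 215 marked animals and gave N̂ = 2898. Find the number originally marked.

From N = M·C/R: M = N·R / C = 2898·215 / 602 = 623070 / 602 = 1035.

M = 1035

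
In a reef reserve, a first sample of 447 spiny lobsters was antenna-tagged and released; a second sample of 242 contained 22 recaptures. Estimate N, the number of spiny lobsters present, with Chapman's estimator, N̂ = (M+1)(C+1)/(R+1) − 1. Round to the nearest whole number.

N̂ = (447+1)(242+1)/(22+1) − 1 = 448·243/23 − 1
= 108864/23 − 1 ≈ 4733.2 − 1 ≈ 4732.2 → 4732

N ≈ 4732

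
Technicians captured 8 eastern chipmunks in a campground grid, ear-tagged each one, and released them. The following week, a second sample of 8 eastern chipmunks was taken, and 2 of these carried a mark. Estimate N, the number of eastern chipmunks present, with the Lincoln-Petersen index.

N = 32

N = (8 × 8) / 2 = 64 / 2 = 32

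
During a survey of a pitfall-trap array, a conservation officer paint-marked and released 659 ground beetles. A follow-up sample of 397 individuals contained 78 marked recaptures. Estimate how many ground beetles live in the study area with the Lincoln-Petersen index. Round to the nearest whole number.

If marked individuals mix randomly, R/C ≈ M/N, giving N ≈ M·C/R.
N = (659 × 397) / 78 = 261623 / 78 ≈ 3354.1 → 3354

N ≈ 3354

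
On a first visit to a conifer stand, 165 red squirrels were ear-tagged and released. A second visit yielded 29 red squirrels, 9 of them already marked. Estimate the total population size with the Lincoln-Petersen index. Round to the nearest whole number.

N ≈ 532

N = (165 × 29) / 9 = 4785 / 9 ≈ 531.7 → 532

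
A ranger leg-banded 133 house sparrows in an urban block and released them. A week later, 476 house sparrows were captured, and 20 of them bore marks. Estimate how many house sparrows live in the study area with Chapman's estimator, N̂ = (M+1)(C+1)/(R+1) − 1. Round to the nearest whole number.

N̂ = (133+1)(476+1)/(20+1) − 1 = 134·477/21 − 1
= 63918/21 − 1 ≈ 3043.7 − 1 ≈ 3042.7 → 3043

N ≈ 3043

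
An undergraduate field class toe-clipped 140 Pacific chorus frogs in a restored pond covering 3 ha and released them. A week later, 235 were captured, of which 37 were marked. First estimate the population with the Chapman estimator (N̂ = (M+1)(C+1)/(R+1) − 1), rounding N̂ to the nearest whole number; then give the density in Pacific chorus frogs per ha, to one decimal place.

density ≈ 291.7 Pacific chorus frogs per ha

N̂ = 141·236/38 − 1 = 33276/38 − 1 ≈ 874.7 → 875
Density = N̂ / area = 875 / 3 ≈ 291.67 → 291.7 per ha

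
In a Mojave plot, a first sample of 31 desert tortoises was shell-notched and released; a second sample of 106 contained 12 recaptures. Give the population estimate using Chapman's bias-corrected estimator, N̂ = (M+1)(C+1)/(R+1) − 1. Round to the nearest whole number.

N ≈ 262

N̂ = (31+1)(106+1)/(12+1) − 1 = 32·107/13 − 1
= 3424/13 − 1 ≈ 263.4 − 1 ≈ 262.4 → 262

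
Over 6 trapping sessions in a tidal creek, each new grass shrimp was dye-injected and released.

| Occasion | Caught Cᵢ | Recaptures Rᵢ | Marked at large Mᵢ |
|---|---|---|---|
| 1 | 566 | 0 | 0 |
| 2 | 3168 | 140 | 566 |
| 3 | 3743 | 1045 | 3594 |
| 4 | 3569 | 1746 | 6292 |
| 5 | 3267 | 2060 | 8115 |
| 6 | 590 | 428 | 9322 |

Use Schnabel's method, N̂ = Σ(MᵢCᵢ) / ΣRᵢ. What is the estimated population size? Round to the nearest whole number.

Σ MᵢCᵢ = 0·566 + 566·3168 + 3594·3743 + 6292·3569 + 8115·3267 + 9322·590 = 0 + 1793088 + 13452342 + 22456148 + 26511705 + 5499980 = 69713263
Σ Rᵢ = 0 + 140 + 1045 + 1746 + 2060 + 428 = 5419
N̂ = 69713263 / 5419 ≈ 12864.6 → 12865

N ≈ 12,865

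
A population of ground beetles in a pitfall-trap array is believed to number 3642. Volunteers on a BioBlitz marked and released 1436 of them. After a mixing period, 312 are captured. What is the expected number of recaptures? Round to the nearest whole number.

The marked fraction of the population is 1436/3642, so in a sample of 312 expect C·(M/N) marked.
E[R] = 1436 × 312 / 3642 = 448032 / 3642 ≈ 123.0 → 123

expected recaptures ≈ 123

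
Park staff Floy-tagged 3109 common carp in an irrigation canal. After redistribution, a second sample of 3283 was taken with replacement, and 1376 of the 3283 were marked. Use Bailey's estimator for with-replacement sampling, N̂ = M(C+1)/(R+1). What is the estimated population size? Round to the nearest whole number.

N ≈ 7415

N̂ = 3109·(3283+1)/(1376+1) = 3109·3284/1377 = 10209956/1377 ≈ 7414.6 → 7415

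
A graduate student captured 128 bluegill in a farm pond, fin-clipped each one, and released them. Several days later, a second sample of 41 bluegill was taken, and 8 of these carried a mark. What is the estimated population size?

N = (128 × 41) / 8 = 5248 / 8 = 656

N = 656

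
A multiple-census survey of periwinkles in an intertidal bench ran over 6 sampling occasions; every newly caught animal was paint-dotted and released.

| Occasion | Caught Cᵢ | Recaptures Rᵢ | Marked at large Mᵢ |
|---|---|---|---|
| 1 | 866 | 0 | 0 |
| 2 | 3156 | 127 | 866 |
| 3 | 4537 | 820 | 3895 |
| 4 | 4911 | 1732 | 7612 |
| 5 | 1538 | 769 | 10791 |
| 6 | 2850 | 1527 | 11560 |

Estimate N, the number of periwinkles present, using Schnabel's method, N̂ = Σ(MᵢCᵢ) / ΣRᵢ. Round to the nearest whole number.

Σ MᵢCᵢ = 0·866 + 866·3156 + 3895·4537 + 7612·4911 + 10791·1538 + 11560·2850 = 0 + 2733096 + 17671615 + 37382532 + 16596558 + 32946000 = 107329801
Σ Rᵢ = 0 + 127 + 820 + 1732 + 769 + 1527 = 4975
N̂ = 107329801 / 4975 ≈ 21573.8 → 21574

N ≈ 21,574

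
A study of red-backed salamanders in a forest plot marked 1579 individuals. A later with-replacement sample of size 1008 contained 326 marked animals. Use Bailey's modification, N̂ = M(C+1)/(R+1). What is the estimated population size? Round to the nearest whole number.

N ≈ 4872

N̂ = 1579·(1008+1)/(326+1) = 1579·1009/327 = 1593211/327 ≈ 4872.2 → 4872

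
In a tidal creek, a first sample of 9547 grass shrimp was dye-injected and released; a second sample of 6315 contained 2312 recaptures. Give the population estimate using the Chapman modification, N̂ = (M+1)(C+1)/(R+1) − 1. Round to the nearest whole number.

N ≈ 26,071

N̂ = (9547+1)(6315+1)/(2312+1) − 1 = 9548·6316/2313 − 1
= 60305168/2313 − 1 ≈ 26072.3 − 1 ≈ 26071.3 → 26071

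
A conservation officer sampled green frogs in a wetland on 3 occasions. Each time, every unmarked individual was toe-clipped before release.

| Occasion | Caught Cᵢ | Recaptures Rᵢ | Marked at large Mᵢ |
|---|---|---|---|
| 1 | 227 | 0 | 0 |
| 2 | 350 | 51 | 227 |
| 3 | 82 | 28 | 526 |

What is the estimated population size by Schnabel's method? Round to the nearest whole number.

N ≈ 1552

Σ MᵢCᵢ = 0·227 + 227·350 + 526·82 = 0 + 79450 + 43132 = 122582
Σ Rᵢ = 0 + 51 + 28 = 79
N̂ = 122582 / 79 ≈ 1551.7 → 1552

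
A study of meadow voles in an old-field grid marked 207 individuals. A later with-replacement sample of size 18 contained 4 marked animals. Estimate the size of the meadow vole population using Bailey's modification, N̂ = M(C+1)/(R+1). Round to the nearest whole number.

N ≈ 787

N̂ = 207·(18+1)/(4+1) = 207·19/5 = 3933/5 ≈ 786.6 → 787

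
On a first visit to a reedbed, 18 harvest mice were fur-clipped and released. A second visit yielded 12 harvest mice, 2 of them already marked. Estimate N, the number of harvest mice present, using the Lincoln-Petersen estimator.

N = (18 × 12) / 2 = 216 / 2 = 108

N = 108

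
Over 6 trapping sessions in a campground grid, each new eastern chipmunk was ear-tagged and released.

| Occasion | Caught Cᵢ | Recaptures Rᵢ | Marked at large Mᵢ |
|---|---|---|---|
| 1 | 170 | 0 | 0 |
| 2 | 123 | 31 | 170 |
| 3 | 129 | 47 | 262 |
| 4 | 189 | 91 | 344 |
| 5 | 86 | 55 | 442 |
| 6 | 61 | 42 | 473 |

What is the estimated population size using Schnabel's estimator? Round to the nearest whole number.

Σ MᵢCᵢ = 0·170 + 170·123 + 262·129 + 344·189 + 442·86 + 473·61 = 0 + 20910 + 33798 + 65016 + 38012 + 28853 = 186589
Σ Rᵢ = 0 + 31 + 47 + 91 + 55 + 42 = 266
N̂ = 186589 / 266 ≈ 701.46 → 701

N ≈ 701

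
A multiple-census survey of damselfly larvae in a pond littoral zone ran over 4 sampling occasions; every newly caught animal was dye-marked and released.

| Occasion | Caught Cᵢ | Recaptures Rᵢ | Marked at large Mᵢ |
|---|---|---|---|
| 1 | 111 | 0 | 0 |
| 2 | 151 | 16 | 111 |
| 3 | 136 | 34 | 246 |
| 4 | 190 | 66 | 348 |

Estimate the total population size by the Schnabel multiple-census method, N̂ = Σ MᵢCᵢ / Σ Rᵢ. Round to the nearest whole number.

Σ MᵢCᵢ = 0·111 + 111·151 + 246·136 + 348·190 = 0 + 16761 + 33456 + 66120 = 116337
Σ Rᵢ = 0 + 16 + 34 + 66 = 116
N̂ = 116337 / 116 ≈ 1002.9 → 1003

N ≈ 1003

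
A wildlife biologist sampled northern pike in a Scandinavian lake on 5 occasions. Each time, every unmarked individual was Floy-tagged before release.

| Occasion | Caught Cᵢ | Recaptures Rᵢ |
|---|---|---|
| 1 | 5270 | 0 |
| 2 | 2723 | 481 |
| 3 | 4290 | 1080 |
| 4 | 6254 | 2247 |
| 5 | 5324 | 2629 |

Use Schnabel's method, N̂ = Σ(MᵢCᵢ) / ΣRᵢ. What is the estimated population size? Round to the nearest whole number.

Marked at large before each occasion: Mᵢ = Σⱼ<ᵢ (Cⱼ − Rⱼ) → M1=0, M2=5270, M3=7512, M4=10722, M5=14729
Σ MᵢCᵢ = 0·5270 + 5270·2723 + 7512·4290 + 10722·6254 + 14729·5324 = 0 + 14350210 + 32226480 + 67055388 + 78417196 = 192049274
Σ Rᵢ = 0 + 481 + 1080 + 2247 + 2629 = 6437
N̂ = 192049274 / 6437 ≈ 29835.2 → 29835

N ≈ 29,835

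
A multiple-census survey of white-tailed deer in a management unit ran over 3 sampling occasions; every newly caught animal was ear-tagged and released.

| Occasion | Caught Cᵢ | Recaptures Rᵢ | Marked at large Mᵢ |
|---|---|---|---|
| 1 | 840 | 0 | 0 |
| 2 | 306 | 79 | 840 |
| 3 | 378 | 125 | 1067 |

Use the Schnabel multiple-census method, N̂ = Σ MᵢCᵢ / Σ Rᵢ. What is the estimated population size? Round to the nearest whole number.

Σ MᵢCᵢ = 0·840 + 840·306 + 1067·378 = 0 + 257040 + 403326 = 660366
Σ Rᵢ = 0 + 79 + 125 = 204
N̂ = 660366 / 204 ≈ 3237.1 → 3237

N ≈ 3237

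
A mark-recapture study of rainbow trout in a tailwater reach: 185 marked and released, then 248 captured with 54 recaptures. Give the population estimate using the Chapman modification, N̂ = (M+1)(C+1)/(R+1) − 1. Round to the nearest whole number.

N̂ = (185+1)(248+1)/(54+1) − 1 = 186·249/55 − 1
= 46314/55 − 1 ≈ 842.1 − 1 ≈ 841.1 → 841

N ≈ 841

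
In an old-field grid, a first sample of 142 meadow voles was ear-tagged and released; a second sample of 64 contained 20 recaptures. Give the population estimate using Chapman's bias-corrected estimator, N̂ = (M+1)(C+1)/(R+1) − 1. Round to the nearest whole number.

N ≈ 442

N̂ = (142+1)(64+1)/(20+1) − 1 = 143·65/21 − 1
= 9295/21 − 1 ≈ 442.6 − 1 ≈ 441.6 → 442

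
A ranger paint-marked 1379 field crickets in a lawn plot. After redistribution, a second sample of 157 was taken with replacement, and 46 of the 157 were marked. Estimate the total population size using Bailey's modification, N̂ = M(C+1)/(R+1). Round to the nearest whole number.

N̂ = 1379·(157+1)/(46+1) = 1379·158/47 = 217882/47 ≈ 4635.8 → 4636

N ≈ 4636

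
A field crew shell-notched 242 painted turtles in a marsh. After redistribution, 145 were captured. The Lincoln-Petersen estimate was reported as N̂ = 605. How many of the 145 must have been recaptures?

R = 58

From N = M·C/R: R = M·C / N = 242·145 / 605 = 35090 / 605 = 58.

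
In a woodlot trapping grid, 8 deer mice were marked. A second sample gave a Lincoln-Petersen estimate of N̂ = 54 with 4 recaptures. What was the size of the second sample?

From N = M·C/R: C = N·R / M = 54·4 / 8 = 216 / 8 = 27.

C = 27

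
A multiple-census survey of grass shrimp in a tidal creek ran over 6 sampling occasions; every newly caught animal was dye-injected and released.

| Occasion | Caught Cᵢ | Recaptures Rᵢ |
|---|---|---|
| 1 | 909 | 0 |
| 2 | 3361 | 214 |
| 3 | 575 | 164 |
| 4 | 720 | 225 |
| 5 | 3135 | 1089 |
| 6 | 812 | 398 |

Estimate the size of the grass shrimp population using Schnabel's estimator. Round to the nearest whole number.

Marked at large before each occasion: Mᵢ = Σⱼ<ᵢ (Cⱼ − Rⱼ) → M1=0, M2=909, M3=4056, M4=4467, M5=4962, M6=7008
Σ MᵢCᵢ = 0·909 + 909·3361 + 4056·575 + 4467·720 + 4962·3135 + 7008·812 = 0 + 3055149 + 2332200 + 3216240 + 15555870 + 5690496 = 29849955
Σ Rᵢ = 0 + 214 + 164 + 225 + 1089 + 398 = 2090
N̂ = 29849955 / 2090 ≈ 14282.3 → 14282

N ≈ 14,282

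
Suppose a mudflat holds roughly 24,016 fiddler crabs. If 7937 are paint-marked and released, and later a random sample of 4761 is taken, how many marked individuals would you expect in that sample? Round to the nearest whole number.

expected recaptures ≈ 1573

Expected recaptures E[R] = M·C / N.
E[R] = 7937 × 4761 / 24016 = 37788057 / 24016 ≈ 1573.45 → 1573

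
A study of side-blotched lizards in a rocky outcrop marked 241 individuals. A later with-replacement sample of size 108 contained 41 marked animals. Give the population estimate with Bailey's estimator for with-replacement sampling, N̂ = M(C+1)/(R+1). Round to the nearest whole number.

N ≈ 625

N̂ = 241·(108+1)/(41+1) = 241·109/42 = 26269/42 ≈ 625.45 → 625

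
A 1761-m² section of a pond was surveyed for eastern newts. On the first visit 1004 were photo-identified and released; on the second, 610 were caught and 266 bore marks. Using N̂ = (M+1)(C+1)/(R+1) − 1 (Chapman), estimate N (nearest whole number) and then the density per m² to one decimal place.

density ≈ 1.3 eastern newts per m²

N̂ = 1005·611/267 − 1 = 614055/267 − 1 ≈ 2298.8 → 2299
Density = N̂ / area = 2299 / 1761 ≈ 1.31 → 1.3 per m²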